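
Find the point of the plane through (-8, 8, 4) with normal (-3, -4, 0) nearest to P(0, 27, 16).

(-12, 11, 16)

n = (-3, -4, 0), |n|² = 25, and n·P − (-8) = -100.
t = -100/25 = -4, so the foot is P − t·n = (0, 27, 16) − (-4)·(-3, -4, 0) = (-12, 11, 16).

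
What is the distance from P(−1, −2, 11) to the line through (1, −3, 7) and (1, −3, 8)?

√5

A direction vector is d = (0, 0, 1).
AP = (−2, 1, 4); AP·d = 4, |AP|² = 21, |d|² = 1.
distance² = |AP|² − (AP·d)²/|d|² = 21 − 16/1 = 5, so the distance is √5.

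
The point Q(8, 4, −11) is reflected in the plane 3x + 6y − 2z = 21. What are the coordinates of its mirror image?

(2, -8, -7)

With n = (3, 6, −2), the signed offset is (n·Q − 21)/|n|² = 49/49 = 1.
Q' = Q − 2t·n = (8, 4, −11) − 2·(3, 6, −2) = (2, −8, −7).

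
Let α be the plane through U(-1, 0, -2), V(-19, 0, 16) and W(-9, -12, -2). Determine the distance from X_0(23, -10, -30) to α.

UV = (-18, 0, 18) and UW = (-8, -12, 0), so a normal is n = UV × UW = (216, -144, 216).
n = (216, -144, 216); n·P − (-648) = 576; |n| = 72√22; distance = 576/(72√22) = 8/√22.

4√22/11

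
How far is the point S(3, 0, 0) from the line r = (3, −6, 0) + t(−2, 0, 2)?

Direction vector d = (−2, 0, 2).
AP = (0, 6, 0); AP·d = 0, |AP|² = 36, |d|² = 8.
distance² = |AP|² − (AP·d)²/|d|² = 36 − 0/8 = 36, so the distance is 6.

6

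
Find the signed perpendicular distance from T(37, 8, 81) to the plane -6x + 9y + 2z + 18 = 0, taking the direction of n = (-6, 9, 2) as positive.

n·T − (-18) = 30.
|n| = 11, so the signed distance is 30/11.

30/11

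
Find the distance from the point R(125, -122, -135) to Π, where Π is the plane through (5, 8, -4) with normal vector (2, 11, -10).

The plane has equation n·(r − (5, 8, -4)) = 0, i.e. n·r = 138.
Then n·(125, -122, -135) - 138 = 120.
|n| = √(4 + 121 + 100) = 15, so the distance is |120|/15 = 8.

8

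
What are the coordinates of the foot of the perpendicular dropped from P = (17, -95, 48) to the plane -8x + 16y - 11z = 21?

(-23, -15, -7)

n = (-8, 16, -11), |n|² = 441, and n·P − 21 = -2205.
t = -2205/441 = -5, so the foot is P − t·n = (17, -95, 48) − (-5)·(-8, 16, -11) = (-23, -15, -7).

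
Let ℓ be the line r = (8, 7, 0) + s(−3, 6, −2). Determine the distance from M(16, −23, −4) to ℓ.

Direction vector d = (−3, 6, −2).
AP = (8, −30, −4), and AP × d = (84, 28, −42).
|AP × d|² = 9604 and |d|² = 49, so the distance is √(9604/49) = √196 = 14.

14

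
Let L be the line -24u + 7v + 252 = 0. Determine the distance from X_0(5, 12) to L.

216/25

The normal to the line is n = (-24, 7) with |n| = 25.
|n·X_0 − (-252)| = |-36 − (-252)| = 216, so the distance is 216/25.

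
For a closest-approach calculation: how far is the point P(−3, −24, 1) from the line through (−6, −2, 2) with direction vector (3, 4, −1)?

2√65

Direction vector d = (3, 4, −1).
AP = (3, −22, −1); AP·d = -78, |AP|² = 494, |d|² = 26.
distance² = |AP|² − (AP·d)²/|d|² = 494 − 6084/26 = 260, so the distance is 2√65.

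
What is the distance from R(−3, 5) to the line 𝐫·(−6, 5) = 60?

17/√61

d = |(-6)·(-3) + 5·5 − 60| / √(36 + 25) = |-17|/√61 = 17/√61.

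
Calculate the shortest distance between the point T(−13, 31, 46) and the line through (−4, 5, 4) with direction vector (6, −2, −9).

3√65

Direction vector d = (6, −2, −9).
AP = (−9, 26, 42), and AP × d = (−150, 171, −138).
|AP × d|² = 70785 and |d|² = 121, so the distance is √(70785/121) = √585 = 3√65.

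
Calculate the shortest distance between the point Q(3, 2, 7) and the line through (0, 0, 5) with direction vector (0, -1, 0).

√13

Direction vector d = (0, -1, 0).
AP = (3, 2, 2); AP·d = -2, |AP|² = 17, |d|² = 1.
distance² = |AP|² − (AP·d)²/|d|² = 17 − 4/1 = 13, so the distance is √13.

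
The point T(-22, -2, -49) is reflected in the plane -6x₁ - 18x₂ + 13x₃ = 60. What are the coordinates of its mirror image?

(-34, -38, -23)

With n = (-6, -18, 13), the signed offset is (n·T − 60)/|n|² = -529/529 = -1.
T' = T − 2t·n = (-22, -2, -49) − (-2)·(-6, -18, 13) = (-34, -38, -23).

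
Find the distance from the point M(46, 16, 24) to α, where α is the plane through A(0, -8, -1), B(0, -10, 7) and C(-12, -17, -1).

17√26/26

AB = (0, -2, 8) and AC = (-12, -9, 0), so a normal is n = AB × AC = (72, -96, -24).
n = (72, -96, -24); n·P − 792 = 408; |n| = 24√26; distance = 408/(24√26) = 17/√26.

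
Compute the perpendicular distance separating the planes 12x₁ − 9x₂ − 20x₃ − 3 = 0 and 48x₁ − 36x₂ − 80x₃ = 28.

Divide the second equation by 4 to match normals: 12x₁ − 9x₂ − 20x₃ = 7.
Both planes have normal n = (12, −9, −20), |n| = 25. Any point on the first plane is at distance |7 − 3|/|n| = 4/25 from the second.

4/25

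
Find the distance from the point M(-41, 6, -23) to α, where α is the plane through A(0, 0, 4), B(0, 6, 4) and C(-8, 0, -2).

AB = (0, 6, 0) and AC = (-8, 0, -6), so a normal is n = AB × AC = (-36, 0, 48).
d = |(-36)·(-41) + 48·(-23) − 192| / √(1296 + 0 + 2304) = |180| / 60 = 3.

3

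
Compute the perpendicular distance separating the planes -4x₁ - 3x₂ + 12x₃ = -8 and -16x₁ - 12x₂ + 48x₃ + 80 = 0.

12/13

Divide the second equation by 4 to match normals: -4x₁ - 3x₂ + 12x₃ = -20.
Both planes have normal n = (-4, -3, 12), |n| = 13. Any point on the first plane is at distance |(-20) − (-8)|/|n| = 12/13 from the second.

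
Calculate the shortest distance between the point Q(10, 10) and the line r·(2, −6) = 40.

The normal to the line is n = (2, −6) with |n| = 2√10.
|n·Q − 40| = |-40 − 40| = 80, so the distance is 80/(2√10) = 4√10.

4√10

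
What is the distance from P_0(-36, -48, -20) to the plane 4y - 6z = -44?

d = |4·(-48) + (-6)·(-20) − (-44)| / √(0 + 16 + 36) = |-28| / (2√13) = 14√13/13.

14√13/13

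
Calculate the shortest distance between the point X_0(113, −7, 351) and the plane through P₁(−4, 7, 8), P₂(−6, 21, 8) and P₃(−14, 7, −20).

P₁P₂ = (−2, 14, 0) and P₁P₃ = (−10, 0, −28), so a normal is n = P₁P₂ × P₁P₃ = (−392, −56, 140).
Then n·(113, −7, 351) − 2296 = 2940.
|n| = √(153664 + 3136 + 19600) = 420, so the distance is |2940|/420 = 7.

7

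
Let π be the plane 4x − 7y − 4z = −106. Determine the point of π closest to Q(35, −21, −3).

(15, 14, 17)

n = (4, −7, −4), |n|² = 81, and n·Q − (-106) = 405.
t = 405/81 = 5, so the foot is Q − t·n = (35, −21, −3) − 5·(4, −7, −4) = (15, 14, 17).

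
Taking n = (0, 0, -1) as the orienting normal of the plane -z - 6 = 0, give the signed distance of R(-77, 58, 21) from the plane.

-27

n·R − 6 = -27.
|n| = 1, so the signed distance is -27/1 = -27.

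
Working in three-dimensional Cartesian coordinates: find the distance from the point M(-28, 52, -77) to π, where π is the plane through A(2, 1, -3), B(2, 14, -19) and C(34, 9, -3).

26/21

AB = (0, 13, -16) and AC = (32, 8, 0), so a normal is n = AB × AC = (128, -512, -416).
Then n·(-28, 52, -77) - 992 = 832.
|n| = √(16384 + 262144 + 173056) = 672, so the distance is |832|/672 = 26/21.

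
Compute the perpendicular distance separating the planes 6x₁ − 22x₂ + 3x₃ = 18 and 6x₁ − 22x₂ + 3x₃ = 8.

10/23

With common normal n = (6, −22, 3) (|n| = 23), the distance is |18 − 8|/|n| = 10/23.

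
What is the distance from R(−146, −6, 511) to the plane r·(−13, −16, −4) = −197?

7

Normal vector n = (−13, −16, −4), and n·(−146, −6, 511) − (−197) = 147.
|n| = √(169 + 256 + 16) = 21, so the distance is |147|/21 = 7.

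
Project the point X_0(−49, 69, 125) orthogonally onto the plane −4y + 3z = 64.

n = (0, −4, 3), |n|² = 25, and n·X_0 − 64 = 35.
t = 35/25 = 7/5, so the foot is X_0 − t·n = (−49, 69, 125) − (7/5)·(0, −4, 3) = (−49, 373/5, 604/5).

(-49, 373/5, 604/5)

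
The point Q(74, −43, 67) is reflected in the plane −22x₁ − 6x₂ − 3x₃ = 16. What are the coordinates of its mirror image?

(-58, -79, 49)

With n = (−22, −6, −3), the signed offset is (n·Q − 16)/|n|² = -1587/529 = -3.
Q' = Q − 2t·n = (74, −43, 67) − (-6)·(−22, −6, −3) = (−58, −79, 49).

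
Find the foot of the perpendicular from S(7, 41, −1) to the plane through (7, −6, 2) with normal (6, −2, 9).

The perpendicular from S has direction n = (6, −2, 9): r = (7, 41, −1) + λ(6, −2, 9).
Substitute into the plane: n·(S + λn) = 72 gives -49 + 121λ = 72, so λ = 1.
Foot = (7, 41, −1) + 1·(6, −2, 9) = (13, 39, 8).

(13, 39, 8)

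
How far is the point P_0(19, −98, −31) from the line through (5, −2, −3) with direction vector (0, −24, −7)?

14

Direction vector d = (0, −24, −7).
AP = (14, −96, −28), and AP × d = (0, 98, −336).
|AP × d|² = 122500 and |d|² = 625, so the distance is √(122500/625) = √196 = 14.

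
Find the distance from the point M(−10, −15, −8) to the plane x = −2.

d = |1·(-10) − (-2)| / √(1 + 0 + 0) = |-8| / 1 = 8.

8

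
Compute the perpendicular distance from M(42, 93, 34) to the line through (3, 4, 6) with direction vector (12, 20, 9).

Direction vector d = (12, 20, 9).
AP = (39, 89, 28), and AP × d = (241, −15, −288).
|AP × d|² = 141250 and |d|² = 625, so the distance is √(141250/625) = √226.

√226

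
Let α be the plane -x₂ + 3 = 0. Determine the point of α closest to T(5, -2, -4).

(5, 3, -4)

The perpendicular from T has direction n = (0, -1, 0): r = (5, -2, -4) + t(0, -1, 0).
Substitute into the plane: n·(T + tn) = -3 gives 2 + 1t = -3, so t = -5.
Foot = (5, -2, -4) + (-5)·(0, -1, 0) = (5, 3, -4).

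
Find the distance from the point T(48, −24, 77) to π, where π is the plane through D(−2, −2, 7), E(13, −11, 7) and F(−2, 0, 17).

DE = (15, −9, 0) and DF = (0, 2, 10), so a normal is n = DE × DF = (−90, −150, 30).
d = |(-90)·48 + (-150)·(-24) + 30·77 − 690| / √(8100 + 22500 + 900) = |900| / (30√35) = 30/√35.

30/√35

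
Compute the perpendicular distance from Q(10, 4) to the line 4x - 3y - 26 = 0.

d = |4·10 + (-3)·4 − 26| / √(16 + 9) = |2|/5 = 2/5.

2/5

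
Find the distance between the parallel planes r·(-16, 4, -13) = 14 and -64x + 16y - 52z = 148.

23/21

Divide the second equation by 4 to match normals: -16x + 4y - 13z = 37.
Both planes have normal n = (-16, 4, -13), |n| = 21. Any point on the first plane is at distance |37 − 14|/|n| = 23/21 from the second.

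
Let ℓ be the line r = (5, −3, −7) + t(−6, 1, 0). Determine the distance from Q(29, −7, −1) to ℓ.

Direction vector d = (−6, 1, 0).
AP = (24, −4, 6), and AP × d = (−6, −36, 0).
|AP × d|² = 1332 and |d|² = 37, so the distance is √(1332/37) = √36 = 6.

6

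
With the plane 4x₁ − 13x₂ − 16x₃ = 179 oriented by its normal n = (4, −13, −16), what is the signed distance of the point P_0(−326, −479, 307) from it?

n·P_0 − 179 = -168.
|n| = 21, so the signed distance is -168/21 = -8.

-8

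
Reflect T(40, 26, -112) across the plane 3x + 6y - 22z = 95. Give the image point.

With n = (3, 6, -22), the signed offset is (n·T − 95)/|n|² = 2645/529 = 5.
T' = T − 2t·n = (40, 26, -112) − 10·(3, 6, -22) = (10, -34, 108).

(10, -34, 108)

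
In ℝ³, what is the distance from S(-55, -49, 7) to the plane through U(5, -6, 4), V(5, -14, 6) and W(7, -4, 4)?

29√2/6

UV = (0, -8, 2) and UW = (2, 2, 0), so a normal is n = UV × UW = (-4, 4, 16).
Then n·(-55, -49, 7) - 20 = 116.
|n| = √(16 + 16 + 256) = 12√2, so the distance is |116|/(12√2) = 29/(3√2).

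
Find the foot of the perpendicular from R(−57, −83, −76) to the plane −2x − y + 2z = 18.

(-51, -80, -82)

The perpendicular from R has direction n = (−2, −1, 2): r = (−57, −83, −76) + λ(−2, −1, 2).
Substitute into the plane: n·(R + λn) = 18 gives 45 + 9λ = 18, so λ = -3.
Foot = (−57, −83, −76) + (-3)·(−2, −1, 2) = (−51, −80, −82).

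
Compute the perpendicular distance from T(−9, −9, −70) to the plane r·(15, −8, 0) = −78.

d = |15·(-9) + (-8)·(-9) − (-78)| / √(225 + 64 + 0) = |15| / 17 = 15/17.

15/17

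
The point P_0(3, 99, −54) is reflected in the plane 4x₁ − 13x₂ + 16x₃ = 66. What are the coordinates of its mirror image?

n = (4, −13, 16), |n|² = 441, n·P_0 − 66 = -2205, so t = -2205/441 = -5.
Foot F = P_0 − (-5)·n = (23, 34, 26); the reflection is 2F − P_0 = (43, −31, 106).

(43, -31, 106)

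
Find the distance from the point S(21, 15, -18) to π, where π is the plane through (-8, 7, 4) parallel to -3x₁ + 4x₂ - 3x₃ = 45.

11√34/34

Parallel planes share the normal n = (-3, 4, -3); since (-8, 7, 4) lies on the plane, its equation is -3x₁ + 4x₂ - 3x₃ = 40.
Then n·(21, 15, -18) - 40 = 11.
|n| = √(9 + 16 + 9) = √34, so the distance is |11|/√34 = 11/√34.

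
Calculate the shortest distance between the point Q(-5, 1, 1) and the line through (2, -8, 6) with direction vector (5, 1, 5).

2√26

Direction vector d = (5, 1, 5).
AP = (-7, 9, -5), and AP × d = (50, 10, -52).
|AP × d|² = 5304 and |d|² = 51, so the distance is √(5304/51) = √104 = 2√26.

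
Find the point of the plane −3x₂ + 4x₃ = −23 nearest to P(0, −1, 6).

(0, 5, -2)

The perpendicular from P has direction n = (0, −3, 4): r = (0, −1, 6) + λ(0, −3, 4).
Substitute into the plane: n·(P + λn) = -23 gives 27 + 25λ = -23, so λ = -2.
Foot = (0, −1, 6) + (-2)·(0, −3, 4) = (0, 5, −2).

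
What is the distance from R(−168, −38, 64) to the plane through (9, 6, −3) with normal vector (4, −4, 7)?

The plane has equation n·(r − (9, 6, −3)) = 0, i.e. n·r = -9.
d = |4·(-168) + (-4)·(-38) + 7·64 − (-9)| / √(16 + 16 + 49) = |-63| / 9 = 7.

7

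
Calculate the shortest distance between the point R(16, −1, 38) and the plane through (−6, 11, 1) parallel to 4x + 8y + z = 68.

Parallel planes share the normal n = (4, 8, 1); since (−6, 11, 1) lies on the plane, its equation is 4x + 8y + z = 65.
Then n·(16, −1, 38) − 65 = 29.
|n| = √(16 + 64 + 1) = 9, so the distance is |29|/9 = 29/9.

29/9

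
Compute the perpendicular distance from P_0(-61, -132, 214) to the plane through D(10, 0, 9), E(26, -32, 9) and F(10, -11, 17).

3

DE = (16, -32, 0) and DF = (0, -11, 8), so a normal is n = DE × DF = (-256, -128, -176).
Then n·(-61, -132, 214) - (-4144) = -1008.
|n| = √(65536 + 16384 + 30976) = 336, so the distance is |-1008|/336 = 3.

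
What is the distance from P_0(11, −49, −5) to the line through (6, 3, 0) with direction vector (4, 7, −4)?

27√2

Direction vector d = (4, 7, −4).
AP = (5, −52, −5); AP·d = -324, |AP|² = 2754, |d|² = 81.
distance² = |AP|² − (AP·d)²/|d|² = 2754 − 104976/81 = 1458, so the distance is 27√2.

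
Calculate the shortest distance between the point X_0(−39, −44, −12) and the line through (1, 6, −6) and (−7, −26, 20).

A direction vector is d = (−8, −32, 26).
AP = (−40, −50, −6), and AP × d = (−1492, 1088, 880).
|AP × d|² = 4184208 and |d|² = 1764, so the distance is √(4184208/1764) = √2372 = 2√593.

2√593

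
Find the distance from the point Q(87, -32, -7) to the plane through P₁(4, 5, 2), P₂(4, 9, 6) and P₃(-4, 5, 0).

P₁P₂ = (0, 4, 4) and P₁P₃ = (-8, 0, -2), so a normal is n = P₁P₂ × P₁P₃ = (-8, -32, 32).
Then n·(87, -32, -7) - (-128) = 232.
|n| = √(64 + 1024 + 1024) = 8√33, so the distance is |232|/(8√33) = 29/√33.

29√33/33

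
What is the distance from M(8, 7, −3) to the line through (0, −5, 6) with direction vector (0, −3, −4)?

Direction vector d = (0, −3, −4).
AP = (8, 12, −9), and AP × d = (−75, 32, −24).
|AP × d|² = 7225 and |d|² = 25, so the distance is √(7225/25) = √289 = 17.

17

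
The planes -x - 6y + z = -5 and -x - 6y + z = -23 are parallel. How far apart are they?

18/√38

Both planes have normal n = (-1, -6, 1), |n| = √38. Any point on the first plane is at distance |(-23) − (-5)|/|n| = 18/√38 = 9√38/19 from the second.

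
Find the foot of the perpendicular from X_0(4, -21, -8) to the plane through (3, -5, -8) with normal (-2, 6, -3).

(0, -9, -14)

n = (-2, 6, -3), |n|² = 49, and n·X_0 − (-12) = -98.
t = -98/49 = -2, so the foot is X_0 − t·n = (4, -21, -8) − (-2)·(-2, 6, -3) = (0, -9, -14).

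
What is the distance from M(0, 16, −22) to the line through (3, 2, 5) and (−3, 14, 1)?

√493

A direction vector is d = (−6, 12, −4).
AP = (−3, 14, −27); AP·d = 294, |AP|² = 934, |d|² = 196.
distance² = |AP|² − (AP·d)²/|d|² = 934 − 86436/196 = 493, so the distance is √493.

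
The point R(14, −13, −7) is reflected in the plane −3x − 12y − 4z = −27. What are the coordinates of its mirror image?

(20, 11, 1)

n = (−3, −12, −4), |n|² = 169, n·R − (-27) = 169, so t = 169/169 = 1.
Foot F = R − 1·n = (17, −1, −3); the reflection is 2F − R = (20, 11, 1).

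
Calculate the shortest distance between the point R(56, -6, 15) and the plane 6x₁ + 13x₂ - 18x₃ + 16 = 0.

4/23

Normal vector n = (6, 13, -18), and n·(56, -6, 15) - (-16) = 4.
|n| = √(36 + 169 + 324) = 23, so the distance is |4|/23 = 4/23.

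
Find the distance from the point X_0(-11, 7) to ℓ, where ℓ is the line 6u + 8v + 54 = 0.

The normal to the line is n = (6, 8) with |n| = 10.
|n·X_0 − (-54)| = |-10 − (-54)| = 44, so the distance is 44/10 = 22/5.

22/5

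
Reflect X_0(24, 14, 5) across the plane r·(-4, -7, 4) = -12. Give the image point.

n = (-4, -7, 4), |n|² = 81, n·X_0 − (-12) = -162, so t = -162/81 = -2.
Foot F = X_0 − (-2)·n = (16, 0, 13); the reflection is 2F − X_0 = (8, -14, 21).

(8, -14, 21)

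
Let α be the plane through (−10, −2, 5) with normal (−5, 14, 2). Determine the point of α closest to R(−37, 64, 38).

The perpendicular from R has direction n = (−5, 14, 2): r = (−37, 64, 38) + t(−5, 14, 2).
Substitute into the plane: n·(R + tn) = 32 gives 1157 + 225t = 32, so t = -5.
Foot = (−37, 64, 38) + (-5)·(−5, 14, 2) = (−12, −6, 28).

(-12, -6, 28)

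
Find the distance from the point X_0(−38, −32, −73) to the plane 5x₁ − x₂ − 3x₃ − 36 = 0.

d = |5·(-38) + (-1)·(-32) + (-3)·(-73) − 36| / √(25 + 1 + 9) = |25| / √35 = 25/√35.

5√35/7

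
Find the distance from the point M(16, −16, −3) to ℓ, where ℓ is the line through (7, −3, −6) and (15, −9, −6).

A direction vector is d = (8, −6, 0).
AP = (9, −13, 3); AP·d = 150, |AP|² = 259, |d|² = 100.
distance² = |AP|² − (AP·d)²/|d|² = 259 − 22500/100 = 34, so the distance is √34.

√34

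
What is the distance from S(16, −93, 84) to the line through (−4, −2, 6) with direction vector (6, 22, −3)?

Direction vector d = (6, 22, −3).
AP = (20, −91, 78); AP·d = -2116, |AP|² = 14765, |d|² = 529.
distance² = |AP|² − (AP·d)²/|d|² = 14765 − 4477456/529 = 6301, so the distance is √6301.

√6301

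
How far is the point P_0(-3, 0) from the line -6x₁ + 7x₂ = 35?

17/√85

d = |(-6)·(-3) + 7·0 − 35| / √(36 + 49) = |-17|/√85 = √85/5.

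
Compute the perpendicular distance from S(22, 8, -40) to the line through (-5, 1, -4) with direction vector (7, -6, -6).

√985

Direction vector d = (7, -6, -6).
AP = (27, 7, -36); AP·d = 363, |AP|² = 2074, |d|² = 121.
distance² = |AP|² − (AP·d)²/|d|² = 2074 − 131769/121 = 985, so the distance is √985.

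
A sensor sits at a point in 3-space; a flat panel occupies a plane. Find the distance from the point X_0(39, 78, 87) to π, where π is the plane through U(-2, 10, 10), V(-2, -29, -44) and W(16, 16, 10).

UV = (0, -39, -54) and UW = (18, 6, 0), so a normal is n = UV × UW = (324, -972, 702).
Then n·(39, 78, 87) - (-3348) = 1242.
|n| = √(104976 + 944784 + 492804) = 1242, so the distance is |1242|/1242 = 1.

1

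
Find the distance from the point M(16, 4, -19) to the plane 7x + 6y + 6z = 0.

n = (7, 6, 6); n·P − 0 = 22; |n| = 11; distance = 22/11 = 2.

2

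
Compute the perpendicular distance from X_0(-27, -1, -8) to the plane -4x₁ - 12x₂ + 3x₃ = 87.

Normal vector n = (-4, -12, 3), and n·(-27, -1, -8) - 87 = 9.
|n| = √(16 + 144 + 9) = 13, so the distance is |9|/13 = 9/13.

9/13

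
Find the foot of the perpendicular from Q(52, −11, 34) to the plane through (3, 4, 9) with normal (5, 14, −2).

The perpendicular from Q has direction n = (5, 14, −2): r = (52, −11, 34) + t(5, 14, −2).
Substitute into the plane: n·(Q + tn) = 53 gives 38 + 225t = 53, so t = 1/15.
Foot = (52, −11, 34) + (1/15)·(5, 14, −2) = (157/3, −151/15, 508/15).

(157/3, -151/15, 508/15)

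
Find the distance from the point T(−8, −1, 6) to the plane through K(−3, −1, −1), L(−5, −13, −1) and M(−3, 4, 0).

5/√62

KL = (−2, −12, 0) and KM = (0, 5, 1), so a normal is n = KL × KM = (−12, 2, −10).
d = |(-12)·(-8) + 2·(-1) + (-10)·6 − 44| / √(144 + 4 + 100) = |-10| / (2√62) = 5/√62.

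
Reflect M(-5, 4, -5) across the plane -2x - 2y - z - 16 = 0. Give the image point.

(-9, 0, -7)

n = (-2, -2, -1), |n|² = 9, n·M − 16 = -9, so t = -9/9 = -1.
Foot F = M − (-1)·n = (-7, 2, -6); the reflection is 2F − M = (-9, 0, -7).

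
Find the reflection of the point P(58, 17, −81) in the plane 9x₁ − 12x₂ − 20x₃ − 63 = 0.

With n = (9, −12, −20), the signed offset is (n·P − 63)/|n|² = 1875/625 = 3.
P' = P − 2t·n = (58, 17, −81) − 6·(9, −12, −20) = (4, 89, 39).

(4, 89, 39)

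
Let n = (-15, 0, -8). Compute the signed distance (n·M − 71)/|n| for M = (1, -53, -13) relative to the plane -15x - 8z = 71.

n·M − 71 = 18.
|n| = 17, so the signed distance is 18/17.

18/17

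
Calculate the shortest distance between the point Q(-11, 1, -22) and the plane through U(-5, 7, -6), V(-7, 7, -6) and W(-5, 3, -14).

UV = (-2, 0, 0) and UW = (0, -4, -8), so a normal is n = UV × UW = (0, -16, 8).
Then n·(-11, 1, -22) - (-160) = -32.
|n| = √(0 + 256 + 64) = 8√5, so the distance is |-32|/(8√5) = 4√5/5.

4√5/5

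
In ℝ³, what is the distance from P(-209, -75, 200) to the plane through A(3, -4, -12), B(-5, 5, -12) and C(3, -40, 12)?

AB = (-8, 9, 0) and AC = (0, -36, 24), so a normal is n = AB × AC = (216, 192, 288).
Then n·(-209, -75, 200) - (-3576) = 1632.
|n| = √(46656 + 36864 + 82944) = 408, so the distance is |1632|/408 = 4.

4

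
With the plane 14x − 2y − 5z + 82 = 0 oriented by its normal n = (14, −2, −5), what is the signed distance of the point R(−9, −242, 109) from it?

-7

n·R − (-82) = -105.
|n| = 15, so the signed distance is -105/15 = -7.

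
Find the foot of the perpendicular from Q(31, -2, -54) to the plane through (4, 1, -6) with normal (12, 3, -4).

(-5, -11, -42)

The perpendicular from Q has direction n = (12, 3, -4): r = (31, -2, -54) + μ(12, 3, -4).
Substitute into the plane: n·(Q + μn) = 75 gives 582 + 169μ = 75, so μ = -3.
Foot = (31, -2, -54) + (-3)·(12, 3, -4) = (-5, -11, -42).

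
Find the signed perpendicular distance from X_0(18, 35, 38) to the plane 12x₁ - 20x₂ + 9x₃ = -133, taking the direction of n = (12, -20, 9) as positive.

n·X_0 − (-133) = -9.
|n| = 25, so the signed distance is -9/25.

-9/25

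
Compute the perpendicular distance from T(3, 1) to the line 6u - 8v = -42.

The normal to the line is n = (6, -8) with |n| = 10.
|n·T − (-42)| = |10 − (-42)| = 52, so the distance is 52/10 = 26/5.

26/5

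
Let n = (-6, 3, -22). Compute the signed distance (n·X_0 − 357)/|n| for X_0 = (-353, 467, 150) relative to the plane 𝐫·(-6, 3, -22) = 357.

n·X_0 − 357 = -138.
|n| = 23, so the signed distance is -138/23 = -6.

-6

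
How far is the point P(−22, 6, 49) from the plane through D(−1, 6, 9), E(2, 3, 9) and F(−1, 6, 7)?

DE = (3, −3, 0) and DF = (0, 0, −2), so a normal is n = DE × DF = (6, 6, 0).
Then n·(−22, 6, 49) − 30 = −126.
|n| = √(36 + 36 + 0) = 6√2, so the distance is |-126|/(6√2) = 21√2/2.

21√2/2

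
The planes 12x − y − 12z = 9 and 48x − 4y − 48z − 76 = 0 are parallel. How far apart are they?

10/17

Divide the second equation by 4 to match normals: 12x − y − 12z = 19.
With common normal n = (12, −1, −12) (|n| = 17), the distance is |9 − 19|/|n| = 10/17.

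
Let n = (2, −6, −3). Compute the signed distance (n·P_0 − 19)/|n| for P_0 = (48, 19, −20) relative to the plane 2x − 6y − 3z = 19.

23/7

n·P_0 − 19 = 23.
|n| = 7, so the signed distance is 23/7.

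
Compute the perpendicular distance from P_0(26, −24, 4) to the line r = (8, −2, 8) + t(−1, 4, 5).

√446

Direction vector d = (−1, 4, 5).
AP = (18, −22, −4); AP·d = -126, |AP|² = 824, |d|² = 42.
distance² = |AP|² − (AP·d)²/|d|² = 824 − 15876/42 = 446, so the distance is √446.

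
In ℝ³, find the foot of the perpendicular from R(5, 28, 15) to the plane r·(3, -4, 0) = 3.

The perpendicular from R has direction n = (3, -4, 0): r = (5, 28, 15) + μ(3, -4, 0).
Substitute into the plane: n·(R + μn) = 3 gives -97 + 25μ = 3, so μ = 4.
Foot = (5, 28, 15) + 4·(3, -4, 0) = (17, 12, 15).

(17, 12, 15)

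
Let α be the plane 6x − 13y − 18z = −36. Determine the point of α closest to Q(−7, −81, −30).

(-25, -42, 24)

n = (6, −13, −18), |n|² = 529, and n·Q − (-36) = 1587.
t = 1587/529 = 3, so the foot is Q − t·n = (−7, −81, −30) − 3·(6, −13, −18) = (−25, −42, 24).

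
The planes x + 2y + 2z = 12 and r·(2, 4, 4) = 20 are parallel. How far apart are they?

Divide the second equation by 2 to match normals: x + 2y + 2z = 10.
Both planes have normal n = (1, 2, 2), |n| = 3. Any point on the first plane is at distance |10 − 12|/|n| = 2/3 from the second.

2/3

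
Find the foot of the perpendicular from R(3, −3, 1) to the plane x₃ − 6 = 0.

n = (0, 0, 1), |n|² = 1, and n·R − 6 = -5.
t = -5/1 = -5, so the foot is R − t·n = (3, −3, 1) − (-5)·(0, 0, 1) = (3, −3, 6).

(3, -3, 6)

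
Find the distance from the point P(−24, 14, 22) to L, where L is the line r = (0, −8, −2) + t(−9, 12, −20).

2√409

Direction vector d = (−9, 12, −20).
AP = (−24, 22, 24), and AP × d = (−728, −696, −90).
|AP × d|² = 1022500 and |d|² = 625, so the distance is √(1022500/625) = √1636 = 2√409.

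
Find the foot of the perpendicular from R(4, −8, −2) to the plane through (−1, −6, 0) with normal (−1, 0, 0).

(-1, -8, -2)

n = (−1, 0, 0), |n|² = 1, and n·R − 1 = -5.
t = -5/1 = -5, so the foot is R − t·n = (4, −8, −2) − (-5)·(−1, 0, 0) = (−1, −8, −2).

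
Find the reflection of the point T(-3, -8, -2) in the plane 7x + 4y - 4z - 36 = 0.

With n = (7, 4, -4), the signed offset is (n·T − 36)/|n|² = -81/81 = -1.
T' = T − 2t·n = (-3, -8, -2) − (-2)·(7, 4, -4) = (11, 0, -10).

(11, 0, -10)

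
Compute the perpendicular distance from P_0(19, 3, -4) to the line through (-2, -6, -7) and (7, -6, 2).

9√3

A direction vector is d = (9, 0, 9).
AP = (21, 9, 3), and AP × d = (81, -162, -81).
|AP × d|² = 39366 and |d|² = 162, so the distance is √(39366/162) = √243 = 9√3.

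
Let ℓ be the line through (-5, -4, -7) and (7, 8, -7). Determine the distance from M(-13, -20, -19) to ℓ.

4√11

A direction vector is d = (12, 12, 0).
AP = (-8, -16, -12); AP·d = -288, |AP|² = 464, |d|² = 288.
distance² = |AP|² − (AP·d)²/|d|² = 464 − 82944/288 = 176, so the distance is 4√11.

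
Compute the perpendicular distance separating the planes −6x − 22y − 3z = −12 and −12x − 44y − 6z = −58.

Divide the second equation by 2 to match normals: −6x − 22y − 3z = -29.
With common normal n = (−6, −22, −3) (|n| = 23), the distance is |(-12) − (-29)|/|n| = 17/23.

17/23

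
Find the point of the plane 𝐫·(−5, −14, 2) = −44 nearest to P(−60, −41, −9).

The perpendicular from P has direction n = (−5, −14, 2): r = (−60, −41, −9) + t(−5, −14, 2).
Substitute into the plane: n·(P + tn) = -44 gives 856 + 225t = -44, so t = -4.
Foot = (−60, −41, −9) + (-4)·(−5, −14, 2) = (−40, 15, −17).

(-40, 15, -17)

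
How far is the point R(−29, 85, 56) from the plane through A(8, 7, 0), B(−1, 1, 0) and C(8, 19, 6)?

4

AB = (−9, −6, 0) and AC = (0, 12, 6), so a normal is n = AB × AC = (−36, 54, −108).
Then n·(−29, 85, 56) − 90 = −504.
|n| = √(1296 + 2916 + 11664) = 126, so the distance is |-504|/126 = 4.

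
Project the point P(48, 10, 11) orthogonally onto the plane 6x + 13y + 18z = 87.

The perpendicular from P has direction n = (6, 13, 18): r = (48, 10, 11) + t(6, 13, 18).
Substitute into the plane: n·(P + tn) = 87 gives 616 + 529t = 87, so t = -1.
Foot = (48, 10, 11) + (-1)·(6, 13, 18) = (42, -3, -7).

(42, -3, -7)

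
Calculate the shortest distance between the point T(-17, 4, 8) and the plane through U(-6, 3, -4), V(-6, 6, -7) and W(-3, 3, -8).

5/√34

UV = (0, 3, -3) and UW = (3, 0, -4), so a normal is n = UV × UW = (-12, -9, -9).
Then n·(-17, 4, 8) - 81 = 15.
|n| = √(144 + 81 + 81) = 3√34, so the distance is |15|/(3√34) = 5√34/34.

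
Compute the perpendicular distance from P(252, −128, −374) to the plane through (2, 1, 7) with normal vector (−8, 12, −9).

The plane has equation n·(r − (2, 1, 7)) = 0, i.e. n·r = -67.
d = |(-8)·252 + 12·(-128) + (-9)·(-374) − (-67)| / √(64 + 144 + 81) = |-119| / 17 = 7.

7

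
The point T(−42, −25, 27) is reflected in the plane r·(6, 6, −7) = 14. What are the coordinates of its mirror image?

(18, 35, -43)

n = (6, 6, −7), |n|² = 121, n·T − 14 = -605, so t = -605/121 = -5.
Foot F = T − (-5)·n = (−12, 5, −8); the reflection is 2F − T = (18, 35, −43).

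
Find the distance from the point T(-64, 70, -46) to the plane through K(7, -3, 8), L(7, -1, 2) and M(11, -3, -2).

5√65/13

KL = (0, 2, -6) and KM = (4, 0, -10), so a normal is n = KL × KM = (-20, -24, -8).
n = (-20, -24, -8); n·P − (-132) = 100; |n| = 4√65; distance = 100/(4√65) = 5√65/13.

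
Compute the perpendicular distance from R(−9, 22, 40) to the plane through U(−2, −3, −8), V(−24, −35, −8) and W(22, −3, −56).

1/7

UV = (−22, −32, 0) and UW = (24, 0, −48), so a normal is n = UV × UW = (1536, −1056, 768).
Then n·(−9, 22, 40) − (−6048) = −288.
|n| = √(2359296 + 1115136 + 589824) = 2016, so the distance is |-288|/2016 = 1/7.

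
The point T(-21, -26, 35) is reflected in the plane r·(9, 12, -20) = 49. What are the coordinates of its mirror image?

(15, 22, -45)

n = (9, 12, -20), |n|² = 625, n·T − 49 = -1250, so t = -1250/625 = -2.
Foot F = T − (-2)·n = (-3, -2, -5); the reflection is 2F − T = (15, 22, -45).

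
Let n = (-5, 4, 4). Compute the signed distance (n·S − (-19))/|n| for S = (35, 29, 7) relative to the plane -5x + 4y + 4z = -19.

-4√57/19

n·S − (-19) = -12.
|n| = √57, so the signed distance is -4√57/19.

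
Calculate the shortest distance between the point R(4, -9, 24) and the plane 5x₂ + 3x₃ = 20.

d = |5·(-9) + 3·24 − 20| / √(0 + 25 + 9) = |7| / √34 = 7√34/34.

7√34/34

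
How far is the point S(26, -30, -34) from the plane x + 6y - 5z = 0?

16/√62

d = |1·26 + 6·(-30) + (-5)·(-34) − 0| / √(1 + 36 + 25) = |16| / √62 = 8√62/31.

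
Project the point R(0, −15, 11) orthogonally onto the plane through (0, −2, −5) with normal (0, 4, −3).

(0, 1, -1)

n = (0, 4, −3), |n|² = 25, and n·R − 7 = -100.
t = -100/25 = -4, so the foot is R − t·n = (0, −15, 11) − (-4)·(0, 4, −3) = (0, 1, −1).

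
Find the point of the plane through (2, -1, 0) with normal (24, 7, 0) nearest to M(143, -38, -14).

The perpendicular from M has direction n = (24, 7, 0): r = (143, -38, -14) + λ(24, 7, 0).
Substitute into the plane: n·(M + λn) = 41 gives 3166 + 625λ = 41, so λ = -5.
Foot = (143, -38, -14) + (-5)·(24, 7, 0) = (23, -73, -14).

(23, -73, -14)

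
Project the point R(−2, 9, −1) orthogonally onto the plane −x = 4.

n = (−1, 0, 0), |n|² = 1, and n·R − 4 = -2.
t = -2/1 = -2, so the foot is R − t·n = (−2, 9, −1) − (-2)·(−1, 0, 0) = (−4, 9, −1).

(-4, 9, -1)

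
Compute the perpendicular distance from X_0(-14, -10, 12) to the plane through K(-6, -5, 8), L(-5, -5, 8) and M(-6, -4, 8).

4

KL = (1, 0, 0) and KM = (0, 1, 0), so a normal is n = KL × KM = (0, 0, 1).
Then n·(-14, -10, 12) - 8 = 4.
|n| = √(0 + 0 + 1) = 1, so the distance is |4|/1 = 4.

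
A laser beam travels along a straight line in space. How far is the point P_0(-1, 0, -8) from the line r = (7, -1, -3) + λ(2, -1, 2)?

Direction vector d = (2, -1, 2).
AP = (-8, 1, -5), and AP × d = (-3, 6, 6).
|AP × d|² = 81 and |d|² = 9, so the distance is √(81/9) = √9 = 3.

3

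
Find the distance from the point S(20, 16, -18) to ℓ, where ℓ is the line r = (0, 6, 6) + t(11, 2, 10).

Direction vector d = (11, 2, 10).
AP = (20, 10, -24), and AP × d = (148, -464, -70).
|AP × d|² = 242100 and |d|² = 225, so the distance is √(242100/225) = √1076 = 2√269.

2√269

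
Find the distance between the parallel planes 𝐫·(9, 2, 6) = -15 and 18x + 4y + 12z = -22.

4/11

Divide the second equation by 2 to match normals: 9x + 2y + 6z = -11.
Both planes have normal n = (9, 2, 6), |n| = 11. Any point on the first plane is at distance |(-11) − (-15)|/|n| = 4/11 from the second.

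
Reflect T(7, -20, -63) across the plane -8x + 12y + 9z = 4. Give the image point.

n = (-8, 12, 9), |n|² = 289, n·T − 4 = -867, so t = -867/289 = -3.
Foot F = T − (-3)·n = (-17, 16, -36); the reflection is 2F − T = (-41, 52, -9).

(-41, 52, -9)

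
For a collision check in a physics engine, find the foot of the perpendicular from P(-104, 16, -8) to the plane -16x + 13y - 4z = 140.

n = (-16, 13, -4), |n|² = 441, and n·P − 140 = 1764.
t = 1764/441 = 4, so the foot is P − t·n = (-104, 16, -8) − 4·(-16, 13, -4) = (-40, -36, 8).

(-40, -36, 8)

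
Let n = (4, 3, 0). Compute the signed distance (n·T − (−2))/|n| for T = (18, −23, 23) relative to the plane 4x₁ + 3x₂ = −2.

n·T − (-2) = 5.
|n| = 5, so the signed distance is 5/5 = 1.

1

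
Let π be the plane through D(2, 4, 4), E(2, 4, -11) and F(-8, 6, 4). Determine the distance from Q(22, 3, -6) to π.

15√26/26

DE = (0, 0, -15) and DF = (-10, 2, 0), so a normal is n = DE × DF = (30, 150, 0).
n = (30, 150, 0); n·P − 660 = 450; |n| = 30√26; distance = 450/(30√26) = 15√26/26.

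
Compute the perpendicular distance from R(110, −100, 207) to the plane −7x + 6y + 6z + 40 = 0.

8

Normal vector n = (−7, 6, 6), and n·(110, −100, 207) − (−40) = −88.
|n| = √(49 + 36 + 36) = 11, so the distance is |-88|/11 = 8.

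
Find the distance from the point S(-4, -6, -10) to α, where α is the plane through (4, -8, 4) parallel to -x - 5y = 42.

2/√26

Parallel planes share the normal n = (-1, -5, 0); since (4, -8, 4) lies on the plane, its equation is -x - 5y = 36.
Then n·(-4, -6, -10) - 36 = -2.
|n| = √(1 + 25 + 0) = √26, so the distance is |-2|/√26 = 2/√26.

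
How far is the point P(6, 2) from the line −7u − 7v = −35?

d = |(-7)·6 + (-7)·2 − (-35)| / √(49 + 49) = |-21|/(7√2) = 3/√2.

3/√2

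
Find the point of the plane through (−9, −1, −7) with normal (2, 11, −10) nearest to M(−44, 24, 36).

The perpendicular from M has direction n = (2, 11, −10): r = (−44, 24, 36) + λ(2, 11, −10).
Substitute into the plane: n·(M + λn) = 41 gives -184 + 225λ = 41, so λ = 1.
Foot = (−44, 24, 36) + 1·(2, 11, −10) = (−42, 35, 26).

(-42, 35, 26)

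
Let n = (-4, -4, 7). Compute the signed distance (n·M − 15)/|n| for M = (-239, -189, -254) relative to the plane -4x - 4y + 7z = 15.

n·M − 15 = -81.
|n| = 9, so the signed distance is -81/9 = -9.

-9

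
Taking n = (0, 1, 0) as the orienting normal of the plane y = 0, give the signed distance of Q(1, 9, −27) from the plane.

n·Q − 0 = 9.
|n| = 1, so the signed distance is 9/1 = 9.

9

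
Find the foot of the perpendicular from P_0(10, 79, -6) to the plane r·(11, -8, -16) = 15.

(21, 71, -22)

The perpendicular from P_0 has direction n = (11, -8, -16): r = (10, 79, -6) + t(11, -8, -16).
Substitute into the plane: n·(P_0 + tn) = 15 gives -426 + 441t = 15, so t = 1.
Foot = (10, 79, -6) + 1·(11, -8, -16) = (21, 71, -22).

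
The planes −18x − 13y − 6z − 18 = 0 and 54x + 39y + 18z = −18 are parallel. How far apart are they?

12/23

Divide the second equation by -3 to match normals: −18x − 13y − 6z = 6.
With common normal n = (−18, −13, −6) (|n| = 23), the distance is |18 − 6|/|n| = 12/23.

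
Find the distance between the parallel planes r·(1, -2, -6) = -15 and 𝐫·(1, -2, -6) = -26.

11√41/41

Both planes have normal n = (1, -2, -6), |n| = √41. Any point on the first plane is at distance |(-26) − (-15)|/|n| = 11/√41 from the second.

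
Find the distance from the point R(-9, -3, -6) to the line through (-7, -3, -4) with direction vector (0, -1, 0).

Direction vector d = (0, -1, 0).
AP = (-2, 0, -2), and AP × d = (-2, 0, 2).
|AP × d|² = 8 and |d|² = 1, so the distance is √8 = 2√2.

2√2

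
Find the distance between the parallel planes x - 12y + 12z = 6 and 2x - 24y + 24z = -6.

9/17

Divide the second equation by 2 to match normals: x - 12y + 12z = -3.
With common normal n = (1, -12, 12) (|n| = 17), the distance is |6 − (-3)|/|n| = 9/17.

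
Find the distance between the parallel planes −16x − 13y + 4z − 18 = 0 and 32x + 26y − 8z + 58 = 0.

11/21

Divide the second equation by -2 to match normals: −16x − 13y + 4z = 29.
Both planes have normal n = (−16, −13, 4), |n| = 21. Any point on the first plane is at distance |29 − 18|/|n| = 11/21 from the second.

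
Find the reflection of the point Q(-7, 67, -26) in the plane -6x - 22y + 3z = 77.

(-43, -65, -8)

With n = (-6, -22, 3), the signed offset is (n·Q − 77)/|n|² = -1587/529 = -3.
Q' = Q − 2t·n = (-7, 67, -26) − (-6)·(-6, -22, 3) = (-43, -65, -8).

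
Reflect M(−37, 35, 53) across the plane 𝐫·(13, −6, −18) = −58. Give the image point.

With n = (13, −6, −18), the signed offset is (n·M − (-58))/|n|² = -1587/529 = -3.
M' = M − 2t·n = (−37, 35, 53) − (-6)·(13, −6, −18) = (41, −1, −55).

(41, -1, -55)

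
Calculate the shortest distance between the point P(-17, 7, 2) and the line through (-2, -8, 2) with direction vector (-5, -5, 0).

15√2

Direction vector d = (-5, -5, 0).
AP = (-15, 15, 0); AP·d = 0, |AP|² = 450, |d|² = 50.
distance² = |AP|² − (AP·d)²/|d|² = 450 − 0/50 = 450, so the distance is 15√2.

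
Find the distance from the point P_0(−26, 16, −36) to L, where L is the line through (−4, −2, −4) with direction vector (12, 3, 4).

34

Direction vector d = (12, 3, 4).
AP = (−22, 18, −32), and AP × d = (168, −296, −282).
|AP × d|² = 195364 and |d|² = 169, so the distance is √(195364/169) = √1156 = 34.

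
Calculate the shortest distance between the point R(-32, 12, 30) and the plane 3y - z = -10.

n = (0, 3, -1); n·P − (-10) = 16; |n| = √10; distance = 16/√10.

8√10/5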